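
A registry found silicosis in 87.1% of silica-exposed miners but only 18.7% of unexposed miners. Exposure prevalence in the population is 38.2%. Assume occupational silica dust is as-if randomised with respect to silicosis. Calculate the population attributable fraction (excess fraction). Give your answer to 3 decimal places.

PAF ≈ 0.583

p₁ = 0.871, p₀ = 0.187.
Overall risk P(Y=1) = π·p₁ + (1−π)·p₀ = 0.382×0.871 + 0.618×0.187 = 0.44829.
Under exogeneity, PAF = [P(Y=1) − p₀] / P(Y=1).
PAF = (0.44829 − 0.187) / 0.44829 ≈ 0.5829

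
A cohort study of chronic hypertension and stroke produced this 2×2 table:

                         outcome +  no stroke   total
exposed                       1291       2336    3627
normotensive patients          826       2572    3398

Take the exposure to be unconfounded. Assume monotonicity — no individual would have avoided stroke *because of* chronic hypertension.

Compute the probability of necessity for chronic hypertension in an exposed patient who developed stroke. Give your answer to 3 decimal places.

PN ≈ 0.317

p₁ = P(outcome | exposed) = 1291/3627 = 0.35594
p₀ = P(outcome | unexposed) = 826/3398 = 0.24308
Under exogeneity and monotonicity, PN = (p₁ − p₀)/p₁.
PN = (0.35594 − 0.24308) / 0.35594 ≈ 0.3171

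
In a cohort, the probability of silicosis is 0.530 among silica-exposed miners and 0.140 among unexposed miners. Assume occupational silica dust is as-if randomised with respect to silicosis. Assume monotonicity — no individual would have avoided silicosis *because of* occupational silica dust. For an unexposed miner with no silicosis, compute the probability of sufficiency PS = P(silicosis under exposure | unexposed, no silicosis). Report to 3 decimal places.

PS ≈ 0.453

Let p₁ = 0.53, p₀ = 0.14.
Under exogeneity and monotonicity, PS = (p₁ − p₀) / (1 − p₀).
PS = (0.53 − 0.14) / (1 − 0.14) = 0.39 / 0.86 ≈ 0.4535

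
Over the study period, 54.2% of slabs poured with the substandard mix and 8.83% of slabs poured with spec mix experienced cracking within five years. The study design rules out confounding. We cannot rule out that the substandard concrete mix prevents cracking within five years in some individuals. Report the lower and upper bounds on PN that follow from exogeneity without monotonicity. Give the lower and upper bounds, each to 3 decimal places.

0.837 ≤ PN ≤ 1.000

p₁ = 0.542, p₀ = 0.0883.
Under exogeneity alone the bounds on PN are max{0,(p₁−p₀)/p₁} ≤ PN ≤ min{1,(1−p₀)/p₁}.
  lower = (p₁ − p₀)/p₁ = 0.4537 / 0.542 ≈ 0.8371
  upper = min{1, (1 − p₀)/p₁} = 0.9117 / 0.542 ≈ 1.6821 → capped at 1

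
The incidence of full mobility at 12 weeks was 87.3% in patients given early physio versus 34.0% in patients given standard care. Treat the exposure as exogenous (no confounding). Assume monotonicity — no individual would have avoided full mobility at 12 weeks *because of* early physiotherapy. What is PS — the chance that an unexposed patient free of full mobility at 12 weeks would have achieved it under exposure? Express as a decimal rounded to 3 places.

p₁ = 0.873, p₀ = 0.34.
Under exogeneity and monotonicity, PS = (p₁ − p₀) / (1 − p₀).
PS = (0.873 − 0.34) / (1 − 0.34) = 0.533 / 0.66 ≈ 0.8076

PS ≈ 0.808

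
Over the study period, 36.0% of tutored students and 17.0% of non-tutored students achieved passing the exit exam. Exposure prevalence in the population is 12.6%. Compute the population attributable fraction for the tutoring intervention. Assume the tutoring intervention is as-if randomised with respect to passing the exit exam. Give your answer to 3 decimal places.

PAF ≈ 0.123

p₁ = 0.36, p₀ = 0.17.
Overall risk P(Y=1) = π·p₁ + (1−π)·p₀ = 0.126×0.36 + 0.874×0.17 = 0.19394.
Under exogeneity, PAF = [P(Y=1) − p₀] / P(Y=1).
PAF = (0.19394 − 0.17) / 0.19394 ≈ 0.1234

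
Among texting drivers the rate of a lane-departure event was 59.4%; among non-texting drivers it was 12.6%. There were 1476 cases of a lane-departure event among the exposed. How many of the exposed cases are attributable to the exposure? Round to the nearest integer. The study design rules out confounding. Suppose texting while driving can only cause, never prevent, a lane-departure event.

about 1163 cases

p₁ = 0.594, p₀ = 0.126.
PN = (p₁ − p₀)/p₁ = (0.594 − 0.126) / 0.594 ≈ 0.78788.
Attributable cases ≈ PN × (exposed cases) = 0.78788 × 1476 ≈ 1162.91.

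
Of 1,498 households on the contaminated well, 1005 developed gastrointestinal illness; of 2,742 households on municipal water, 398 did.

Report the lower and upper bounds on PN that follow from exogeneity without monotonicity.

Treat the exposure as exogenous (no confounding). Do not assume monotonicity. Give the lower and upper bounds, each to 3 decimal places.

p₁ = P(outcome | exposed) = 1005/1498 = 0.67089
p₀ = P(outcome | unexposed) = 398/2742 = 0.14515
Under exogeneity alone the bounds on PN are max{0,(p₁−p₀)/p₁} ≤ PN ≤ min{1,(1−p₀)/p₁}.
  lower = (p₁ − p₀)/p₁ = 0.52575 / 0.67089 ≈ 0.7836
  upper = min{1, (1 − p₀)/p₁} = 0.85485 / 0.67089 ≈ 1.2742 → capped at 1

0.784 ≤ PN ≤ 1.000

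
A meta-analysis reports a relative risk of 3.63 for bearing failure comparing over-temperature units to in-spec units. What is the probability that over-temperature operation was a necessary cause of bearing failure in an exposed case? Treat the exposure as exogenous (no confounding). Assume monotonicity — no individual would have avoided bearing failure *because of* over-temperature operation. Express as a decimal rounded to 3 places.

Under exogeneity and monotonicity, PN = (RR − 1) / RR = 1 − 1/RR.
PN = (3.63 − 1) / 3.63 = 2.63 / 3.63 ≈ 0.7245

PN ≈ 0.725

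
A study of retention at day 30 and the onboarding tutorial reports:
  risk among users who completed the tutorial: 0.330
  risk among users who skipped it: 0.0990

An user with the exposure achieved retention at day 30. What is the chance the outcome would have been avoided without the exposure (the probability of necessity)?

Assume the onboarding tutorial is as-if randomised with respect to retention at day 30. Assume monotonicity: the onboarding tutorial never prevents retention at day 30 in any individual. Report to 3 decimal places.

PN ≈ 0.700

Let p₁ = 0.33, p₀ = 0.099.
Under exogeneity and monotonicity, PN = (p₁ − p₀) / p₁.
PN = (0.33 − 0.099) / 0.33 = 0.231 / 0.33 ≈ 0.7000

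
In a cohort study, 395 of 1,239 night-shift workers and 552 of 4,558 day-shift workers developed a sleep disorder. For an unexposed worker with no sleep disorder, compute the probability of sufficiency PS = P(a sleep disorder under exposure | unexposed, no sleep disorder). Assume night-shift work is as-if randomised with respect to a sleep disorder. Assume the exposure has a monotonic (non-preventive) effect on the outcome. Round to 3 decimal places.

PS ≈ 0.225

p₁ = P(outcome | exposed) = 395/1239 = 0.31881
p₀ = P(outcome | unexposed) = 552/4558 = 0.12111
Under exogeneity and monotonicity, PS = (p₁ − p₀) / (1 − p₀).
PS = (0.31881 − 0.12111) / (1 − 0.12111) = 0.1977 / 0.87889 ≈ 0.2249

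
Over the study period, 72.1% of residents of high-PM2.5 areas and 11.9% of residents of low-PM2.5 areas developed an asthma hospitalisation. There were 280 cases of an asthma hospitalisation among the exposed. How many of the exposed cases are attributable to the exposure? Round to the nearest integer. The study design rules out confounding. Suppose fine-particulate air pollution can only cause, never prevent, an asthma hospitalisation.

p₁ = 0.721, p₀ = 0.119.
PN = (p₁ − p₀)/p₁ = (0.721 − 0.119) / 0.721 ≈ 0.83495.
Attributable cases ≈ PN × (exposed cases) = 0.83495 × 280 ≈ 233.79.

about 234 cases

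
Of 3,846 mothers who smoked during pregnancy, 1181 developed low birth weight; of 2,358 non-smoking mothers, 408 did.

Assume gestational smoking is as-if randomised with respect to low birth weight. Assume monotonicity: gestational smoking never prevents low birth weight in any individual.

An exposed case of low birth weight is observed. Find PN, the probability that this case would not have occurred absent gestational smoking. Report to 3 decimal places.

PN ≈ 0.437

p₁ = P(outcome | exposed) = 1181/3846 = 0.30707
p₀ = P(outcome | unexposed) = 408/2358 = 0.17303
Under exogeneity and monotonicity, PN = (p₁ − p₀) / p₁.
PN = (0.30707 − 0.17303) / 0.30707 = 0.13404 / 0.30707 ≈ 0.4365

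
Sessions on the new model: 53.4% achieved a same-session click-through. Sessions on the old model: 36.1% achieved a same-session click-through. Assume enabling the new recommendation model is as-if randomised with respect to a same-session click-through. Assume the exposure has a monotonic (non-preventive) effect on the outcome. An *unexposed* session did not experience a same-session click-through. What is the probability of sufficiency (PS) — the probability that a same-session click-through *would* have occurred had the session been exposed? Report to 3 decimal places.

PS ≈ 0.271

p₁ = 0.534, p₀ = 0.361.
Under exogeneity and monotonicity, PS = (p₁ − p₀) / (1 − p₀).
PS = (0.534 − 0.361) / (1 − 0.361) = 0.173 / 0.639 ≈ 0.2707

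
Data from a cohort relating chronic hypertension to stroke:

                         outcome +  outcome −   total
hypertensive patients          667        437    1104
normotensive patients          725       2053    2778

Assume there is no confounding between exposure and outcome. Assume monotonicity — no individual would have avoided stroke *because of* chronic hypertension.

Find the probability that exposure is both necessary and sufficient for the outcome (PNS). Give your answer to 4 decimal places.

p₁ = P(outcome | exposed) = 667/1104 = 0.60417
p₀ = P(outcome | unexposed) = 725/2778 = 0.26098
Under exogeneity and monotonicity, PNS = p₁ − p₀.
PNS = 0.60417 − 0.26098 = 0.34319

PNS ≈ 0.3432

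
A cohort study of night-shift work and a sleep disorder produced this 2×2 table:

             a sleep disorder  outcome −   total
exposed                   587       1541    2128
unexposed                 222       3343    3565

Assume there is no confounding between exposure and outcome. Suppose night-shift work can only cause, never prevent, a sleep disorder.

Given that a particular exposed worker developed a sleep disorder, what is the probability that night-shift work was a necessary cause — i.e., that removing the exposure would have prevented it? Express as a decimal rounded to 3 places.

PN ≈ 0.774

p₁ = P(outcome | exposed) = 587/2128 = 0.27585
p₀ = P(outcome | unexposed) = 222/3565 = 0.062272
Under exogeneity and monotonicity, PN = (p₁ − p₀)/p₁.
PN = (0.27585 − 0.062272) / 0.27585 ≈ 0.7743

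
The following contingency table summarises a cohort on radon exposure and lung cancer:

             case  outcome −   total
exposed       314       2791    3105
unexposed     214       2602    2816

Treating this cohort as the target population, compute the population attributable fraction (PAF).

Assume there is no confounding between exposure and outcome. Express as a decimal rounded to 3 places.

p₁ = P(outcome | exposed) = 314/3105 = 0.10113
p₀ = P(outcome | unexposed) = 214/2816 = 0.075994
Exposure prevalence π = 3105/5921 = 0.5244; overall risk P(Y=1) = 0.089174.
Under exogeneity, PAF = [P(Y=1) − p₀]/P(Y=1).
PAF = (0.089174 − 0.075994) / 0.089174 ≈ 0.1478

PAF ≈ 0.148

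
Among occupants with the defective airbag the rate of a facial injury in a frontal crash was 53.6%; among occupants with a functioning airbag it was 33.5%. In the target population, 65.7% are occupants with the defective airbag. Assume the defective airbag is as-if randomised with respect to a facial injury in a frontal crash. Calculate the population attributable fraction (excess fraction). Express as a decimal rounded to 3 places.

p₁ = 0.536, p₀ = 0.335.
Overall risk P(Y=1) = π·p₁ + (1−π)·p₀ = 0.657×0.536 + 0.343×0.335 = 0.46706.
Under exogeneity, PAF = [P(Y=1) − p₀] / P(Y=1).
PAF = (0.46706 − 0.335) / 0.46706 ≈ 0.2827

PAF ≈ 0.283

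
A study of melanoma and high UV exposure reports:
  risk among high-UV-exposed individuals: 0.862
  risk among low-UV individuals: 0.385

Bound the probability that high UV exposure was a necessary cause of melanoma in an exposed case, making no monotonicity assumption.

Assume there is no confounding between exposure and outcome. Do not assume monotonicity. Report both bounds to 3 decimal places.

Let p₁ = 0.862, p₀ = 0.385.
Under exogeneity alone the bounds on PN are max{0,(p₁−p₀)/p₁} ≤ PN ≤ min{1,(1−p₀)/p₁}.
  lower = (p₁ − p₀)/p₁ = 0.477 / 0.862 ≈ 0.5534
  upper = min{1, (1 − p₀)/p₁} = 0.615 / 0.862 ≈ 0.7135

0.553 ≤ PN ≤ 0.713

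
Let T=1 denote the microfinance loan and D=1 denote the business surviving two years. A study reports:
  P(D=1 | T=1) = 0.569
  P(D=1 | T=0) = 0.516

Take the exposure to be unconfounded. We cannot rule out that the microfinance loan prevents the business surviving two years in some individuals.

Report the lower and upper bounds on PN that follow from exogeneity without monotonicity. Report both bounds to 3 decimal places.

Let p₁ = 0.569, p₀ = 0.516.
Under exogeneity alone the bounds on PN are max{0,(p₁−p₀)/p₁} ≤ PN ≤ min{1,(1−p₀)/p₁}.
  lower = (p₁ − p₀)/p₁ = 0.053 / 0.569 ≈ 0.0931
  upper = min{1, (1 − p₀)/p₁} = 0.484 / 0.569 ≈ 0.8506

0.093 ≤ PN ≤ 0.851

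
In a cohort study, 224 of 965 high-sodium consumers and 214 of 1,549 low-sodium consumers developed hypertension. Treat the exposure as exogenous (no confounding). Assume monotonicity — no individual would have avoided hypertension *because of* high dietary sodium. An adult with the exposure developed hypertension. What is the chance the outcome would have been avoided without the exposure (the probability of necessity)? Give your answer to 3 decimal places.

PN ≈ 0.405

p₁ = P(outcome | exposed) = 224/965 = 0.23212
p₀ = P(outcome | unexposed) = 214/1549 = 0.13815
Under exogeneity and monotonicity, PN = (p₁ − p₀) / p₁.
PN = (0.23212 − 0.13815) / 0.23212 = 0.093971 / 0.23212 ≈ 0.4048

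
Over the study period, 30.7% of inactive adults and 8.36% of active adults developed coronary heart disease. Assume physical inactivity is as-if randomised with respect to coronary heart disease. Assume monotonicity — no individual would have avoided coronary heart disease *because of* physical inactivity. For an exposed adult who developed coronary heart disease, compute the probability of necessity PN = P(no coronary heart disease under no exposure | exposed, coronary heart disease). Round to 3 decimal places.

p₁ = 0.307, p₀ = 0.0836.
Under exogeneity and monotonicity, PN = (p₁ − p₀) / p₁.
PN = (0.307 − 0.0836) / 0.307 = 0.2234 / 0.307 ≈ 0.7277

PN ≈ 0.728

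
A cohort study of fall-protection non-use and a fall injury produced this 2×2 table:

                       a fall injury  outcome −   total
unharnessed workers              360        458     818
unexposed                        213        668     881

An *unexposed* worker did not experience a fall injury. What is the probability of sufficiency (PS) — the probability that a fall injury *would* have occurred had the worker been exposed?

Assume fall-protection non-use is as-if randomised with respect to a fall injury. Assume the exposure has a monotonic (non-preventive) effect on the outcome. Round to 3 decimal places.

p₁ = P(outcome | exposed) = 360/818 = 0.4401
p₀ = P(outcome | unexposed) = 213/881 = 0.24177
Under exogeneity and monotonicity, PS = (p₁ − p₀) / (1 − p₀).
PS = (0.4401 − 0.24177) / (1 − 0.24177) = 0.19833 / 0.75823 ≈ 0.2616

PS ≈ 0.262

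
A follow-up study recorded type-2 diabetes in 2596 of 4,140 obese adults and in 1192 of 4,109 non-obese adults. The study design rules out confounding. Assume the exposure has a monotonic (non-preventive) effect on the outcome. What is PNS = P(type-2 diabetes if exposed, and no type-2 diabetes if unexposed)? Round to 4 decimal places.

p₁ = P(outcome | exposed) = 2596/4140 = 0.62705
p₀ = P(outcome | unexposed) = 1192/4109 = 0.29009
Under exogeneity and monotonicity, PNS = p₁ − p₀.
PNS = 0.62705 − 0.29009 = 0.33696

PNS ≈ 0.3370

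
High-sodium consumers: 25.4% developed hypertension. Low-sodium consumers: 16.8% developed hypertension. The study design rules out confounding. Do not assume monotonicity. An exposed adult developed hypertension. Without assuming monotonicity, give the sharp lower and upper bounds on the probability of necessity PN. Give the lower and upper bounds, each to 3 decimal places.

0.339 ≤ PN ≤ 1.000

p₁ = 0.254, p₀ = 0.168.
Under exogeneity alone the bounds on PN are max{0,(p₁−p₀)/p₁} ≤ PN ≤ min{1,(1−p₀)/p₁}.
  lower = (p₁ − p₀)/p₁ = 0.086 / 0.254 ≈ 0.3386
  upper = min{1, (1 − p₀)/p₁} = 0.832 / 0.254 ≈ 3.2756 → capped at 1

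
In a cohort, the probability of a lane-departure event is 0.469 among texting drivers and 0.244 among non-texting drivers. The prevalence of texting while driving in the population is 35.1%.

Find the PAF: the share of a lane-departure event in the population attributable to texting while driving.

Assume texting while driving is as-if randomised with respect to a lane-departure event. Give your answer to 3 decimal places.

Let p₁ = 0.469, p₀ = 0.244.
Overall risk P(Y=1) = π·p₁ + (1−π)·p₀ = 0.351×0.469 + 0.649×0.244 = 0.32298.
Under exogeneity, PAF = [P(Y=1) − p₀] / P(Y=1).
PAF = (0.32298 − 0.244) / 0.32298 ≈ 0.2445

PAF ≈ 0.245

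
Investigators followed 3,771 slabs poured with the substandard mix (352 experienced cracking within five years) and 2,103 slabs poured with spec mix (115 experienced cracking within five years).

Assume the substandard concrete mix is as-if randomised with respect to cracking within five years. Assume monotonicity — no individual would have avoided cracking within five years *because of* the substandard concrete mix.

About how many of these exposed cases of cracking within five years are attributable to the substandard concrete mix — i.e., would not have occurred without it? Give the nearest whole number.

p₁ = P(outcome | exposed) = 352/3771 = 0.093344
p₀ = P(outcome | unexposed) = 115/2103 = 0.054684
PN = (p₁ − p₀)/p₁ = (0.093344 − 0.054684) / 0.093344 ≈ 0.41417.
Attributable cases ≈ PN × (exposed cases) = 0.41417 × 352 ≈ 145.79.

about 146 cases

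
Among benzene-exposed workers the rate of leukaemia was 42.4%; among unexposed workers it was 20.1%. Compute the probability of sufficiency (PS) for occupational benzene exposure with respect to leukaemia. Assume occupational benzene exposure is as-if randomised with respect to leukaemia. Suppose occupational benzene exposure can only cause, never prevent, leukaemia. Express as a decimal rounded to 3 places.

PS ≈ 0.279

p₁ = 0.424, p₀ = 0.201.
Under exogeneity and monotonicity, PS = (p₁ − p₀) / (1 − p₀).
PS = (0.424 − 0.201) / (1 − 0.201) = 0.223 / 0.799 ≈ 0.2791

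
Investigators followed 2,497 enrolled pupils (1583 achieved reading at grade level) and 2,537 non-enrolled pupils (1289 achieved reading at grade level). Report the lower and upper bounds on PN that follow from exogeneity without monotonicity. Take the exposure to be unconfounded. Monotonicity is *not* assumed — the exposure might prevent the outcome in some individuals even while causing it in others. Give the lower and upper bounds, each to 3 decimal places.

p₁ = P(outcome | exposed) = 1583/2497 = 0.63396
p₀ = P(outcome | unexposed) = 1289/2537 = 0.50808
Under exogeneity alone the bounds on PN are max{0,(p₁−p₀)/p₁} ≤ PN ≤ min{1,(1−p₀)/p₁}.
  lower = (p₁ − p₀)/p₁ = 0.12588 / 0.63396 ≈ 0.1986
  upper = min{1, (1 − p₀)/p₁} = 0.49192 / 0.63396 ≈ 0.7759

0.199 ≤ PN ≤ 0.776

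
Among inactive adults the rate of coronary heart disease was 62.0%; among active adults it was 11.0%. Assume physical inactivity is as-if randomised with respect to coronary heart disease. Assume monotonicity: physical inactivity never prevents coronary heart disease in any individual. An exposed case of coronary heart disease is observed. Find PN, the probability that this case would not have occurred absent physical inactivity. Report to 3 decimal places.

PN ≈ 0.823

p₁ = 0.62, p₀ = 0.11.
Under exogeneity and monotonicity, PN = (p₁ − p₀) / p₁.
PN = (0.62 − 0.11) / 0.62 = 0.51 / 0.62 ≈ 0.8226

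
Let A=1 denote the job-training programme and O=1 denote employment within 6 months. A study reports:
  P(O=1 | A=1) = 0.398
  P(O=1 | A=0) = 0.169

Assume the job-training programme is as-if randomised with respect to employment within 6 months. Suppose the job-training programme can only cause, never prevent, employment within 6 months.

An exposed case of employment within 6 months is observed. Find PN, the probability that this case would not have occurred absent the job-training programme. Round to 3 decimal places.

PN ≈ 0.575

Let p₁ = 0.398, p₀ = 0.169.
Under exogeneity and monotonicity, PN = (p₁ − p₀) / p₁.
PN = (0.398 − 0.169) / 0.398 = 0.229 / 0.398 ≈ 0.5754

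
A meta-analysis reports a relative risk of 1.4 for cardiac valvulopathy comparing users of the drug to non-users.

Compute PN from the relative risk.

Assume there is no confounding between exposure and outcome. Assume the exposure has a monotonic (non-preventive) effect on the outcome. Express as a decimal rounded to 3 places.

Under exogeneity and monotonicity, PN = (RR − 1) / RR = 1 − 1/RR.
PN = (1.4 − 1) / 1.4 = 0.4 / 1.4 ≈ 0.2857

PN ≈ 0.286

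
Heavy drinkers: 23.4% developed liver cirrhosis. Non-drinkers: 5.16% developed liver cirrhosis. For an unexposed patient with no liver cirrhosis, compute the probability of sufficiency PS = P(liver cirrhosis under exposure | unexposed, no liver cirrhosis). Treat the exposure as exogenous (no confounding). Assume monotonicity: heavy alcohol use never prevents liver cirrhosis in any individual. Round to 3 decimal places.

p₁ = 0.234, p₀ = 0.0516.
Under exogeneity and monotonicity, PS = (p₁ − p₀) / (1 − p₀).
PS = (0.234 − 0.0516) / (1 − 0.0516) = 0.1824 / 0.9484 ≈ 0.1923

PS ≈ 0.192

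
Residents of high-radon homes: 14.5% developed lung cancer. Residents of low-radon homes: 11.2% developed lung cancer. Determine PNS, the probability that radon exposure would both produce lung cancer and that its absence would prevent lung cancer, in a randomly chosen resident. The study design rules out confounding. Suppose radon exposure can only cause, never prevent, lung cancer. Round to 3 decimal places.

PNS ≈ 0.033

p₁ = 0.145, p₀ = 0.112.
Under exogeneity and monotonicity, PNS = p₁ − p₀.
PNS = 0.145 − 0.112 = 0.033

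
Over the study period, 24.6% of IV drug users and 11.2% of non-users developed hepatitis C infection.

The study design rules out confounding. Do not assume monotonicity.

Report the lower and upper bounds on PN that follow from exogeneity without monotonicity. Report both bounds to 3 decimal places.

0.545 ≤ PN ≤ 1.000

p₁ = 0.246, p₀ = 0.112.
Under exogeneity alone the bounds on PN are max{0,(p₁−p₀)/p₁} ≤ PN ≤ min{1,(1−p₀)/p₁}.
  lower = (p₁ − p₀)/p₁ = 0.134 / 0.246 ≈ 0.5447
  upper = min{1, (1 − p₀)/p₁} = 0.888 / 0.246 ≈ 3.6098 → capped at 1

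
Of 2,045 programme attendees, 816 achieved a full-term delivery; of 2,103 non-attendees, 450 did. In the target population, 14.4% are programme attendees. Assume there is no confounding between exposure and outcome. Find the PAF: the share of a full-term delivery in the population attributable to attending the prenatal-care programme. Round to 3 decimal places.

p₁ = P(outcome | exposed) = 816/2045 = 0.39902
p₀ = P(outcome | unexposed) = 450/2103 = 0.21398
Overall risk P(Y=1) = π·p₁ + (1−π)·p₀ = 0.144×0.39902 + 0.856×0.21398 = 0.24063.
Under exogeneity, PAF = [P(Y=1) − p₀] / P(Y=1).
PAF = (0.24063 − 0.21398) / 0.24063 ≈ 0.1107

PAF ≈ 0.111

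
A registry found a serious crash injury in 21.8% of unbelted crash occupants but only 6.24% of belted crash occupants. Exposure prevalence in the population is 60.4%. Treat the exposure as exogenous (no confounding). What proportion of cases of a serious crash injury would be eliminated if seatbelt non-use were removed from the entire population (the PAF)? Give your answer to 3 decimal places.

p₁ = 0.218, p₀ = 0.0624.
Overall risk P(Y=1) = π·p₁ + (1−π)·p₀ = 0.604×0.218 + 0.396×0.0624 = 0.15638.
Under exogeneity, PAF = [P(Y=1) − p₀] / P(Y=1).
PAF = (0.15638 − 0.0624) / 0.15638 ≈ 0.6010

PAF ≈ 0.601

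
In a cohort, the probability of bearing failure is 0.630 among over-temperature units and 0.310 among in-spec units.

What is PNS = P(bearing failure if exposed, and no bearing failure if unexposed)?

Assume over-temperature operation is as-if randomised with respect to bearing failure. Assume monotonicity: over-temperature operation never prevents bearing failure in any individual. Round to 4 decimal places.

PNS ≈ 0.3200

Let p₁ = 0.63, p₀ = 0.31.
Under exogeneity and monotonicity, PNS = p₁ − p₀.
PNS = 0.63 − 0.31 = 0.32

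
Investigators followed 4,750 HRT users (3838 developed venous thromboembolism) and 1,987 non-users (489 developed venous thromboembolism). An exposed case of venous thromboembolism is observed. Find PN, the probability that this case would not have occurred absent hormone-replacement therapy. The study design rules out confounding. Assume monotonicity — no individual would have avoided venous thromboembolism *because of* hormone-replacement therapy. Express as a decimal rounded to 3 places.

p₁ = P(outcome | exposed) = 3838/4750 = 0.808
p₀ = P(outcome | unexposed) = 489/1987 = 0.2461
Under exogeneity and monotonicity, PN = (p₁ − p₀) / p₁.
PN = (0.808 − 0.2461) / 0.808 = 0.5619 / 0.808 ≈ 0.6954

PN ≈ 0.695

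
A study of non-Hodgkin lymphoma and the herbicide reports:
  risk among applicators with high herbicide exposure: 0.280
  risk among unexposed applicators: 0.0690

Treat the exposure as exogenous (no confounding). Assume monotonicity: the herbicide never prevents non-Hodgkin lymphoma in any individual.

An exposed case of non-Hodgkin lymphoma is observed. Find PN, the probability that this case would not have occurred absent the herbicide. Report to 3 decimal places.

PN ≈ 0.754

Let p₁ = 0.28, p₀ = 0.069.
Under exogeneity and monotonicity, PN = (p₁ − p₀) / p₁.
PN = (0.28 − 0.069) / 0.28 = 0.211 / 0.28 ≈ 0.7536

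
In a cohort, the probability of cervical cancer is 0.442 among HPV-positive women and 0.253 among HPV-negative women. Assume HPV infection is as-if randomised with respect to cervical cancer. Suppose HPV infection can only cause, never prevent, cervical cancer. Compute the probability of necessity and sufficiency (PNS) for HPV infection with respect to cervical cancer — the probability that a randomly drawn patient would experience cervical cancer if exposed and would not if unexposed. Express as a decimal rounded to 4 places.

Let p₁ = 0.442, p₀ = 0.253.
Under exogeneity and monotonicity, PNS = p₁ − p₀.
PNS = 0.442 − 0.253 = 0.189

PNS ≈ 0.1890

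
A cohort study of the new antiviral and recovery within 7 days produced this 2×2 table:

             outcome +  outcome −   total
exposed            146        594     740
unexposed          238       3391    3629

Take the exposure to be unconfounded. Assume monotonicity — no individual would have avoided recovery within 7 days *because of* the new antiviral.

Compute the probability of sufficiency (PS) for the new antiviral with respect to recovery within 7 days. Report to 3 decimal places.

p₁ = P(outcome | exposed) = 146/740 = 0.1973
p₀ = P(outcome | unexposed) = 238/3629 = 0.065583
Under exogeneity and monotonicity, PS = (p₁ − p₀) / (1 − p₀).
PS = (0.1973 − 0.065583) / (1 − 0.065583) = 0.13171 / 0.93442 ≈ 0.1410

PS ≈ 0.141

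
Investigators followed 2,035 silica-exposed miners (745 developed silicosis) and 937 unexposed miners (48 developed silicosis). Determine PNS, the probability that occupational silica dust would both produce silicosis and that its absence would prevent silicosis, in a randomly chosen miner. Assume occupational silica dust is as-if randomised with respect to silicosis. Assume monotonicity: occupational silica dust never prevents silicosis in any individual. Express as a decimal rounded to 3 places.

PNS ≈ 0.315

p₁ = P(outcome | exposed) = 745/2035 = 0.36609
p₀ = P(outcome | unexposed) = 48/937 = 0.051227
Under exogeneity and monotonicity, PNS = p₁ − p₀.
PNS = 0.36609 − 0.051227 = 0.31487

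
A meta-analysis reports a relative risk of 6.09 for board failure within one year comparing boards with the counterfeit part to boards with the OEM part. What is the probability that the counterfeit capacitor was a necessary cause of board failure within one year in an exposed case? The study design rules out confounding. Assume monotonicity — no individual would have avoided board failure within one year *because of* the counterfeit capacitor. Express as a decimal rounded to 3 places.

Under exogeneity and monotonicity, PN = (RR − 1) / RR = 1 − 1/RR.
PN = (6.09 − 1) / 6.09 = 5.09 / 6.09 ≈ 0.8358

PN ≈ 0.836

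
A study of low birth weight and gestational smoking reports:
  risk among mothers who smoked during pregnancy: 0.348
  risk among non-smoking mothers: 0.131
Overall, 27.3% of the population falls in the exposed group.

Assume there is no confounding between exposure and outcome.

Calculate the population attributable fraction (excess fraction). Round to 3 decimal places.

Let p₁ = 0.348, p₀ = 0.131.
Overall risk P(Y=1) = π·p₁ + (1−π)·p₀ = 0.273×0.348 + 0.727×0.131 = 0.19024.
Under exogeneity, PAF = [P(Y=1) − p₀] / P(Y=1).
PAF = (0.19024 − 0.131) / 0.19024 ≈ 0.3114

PAF ≈ 0.311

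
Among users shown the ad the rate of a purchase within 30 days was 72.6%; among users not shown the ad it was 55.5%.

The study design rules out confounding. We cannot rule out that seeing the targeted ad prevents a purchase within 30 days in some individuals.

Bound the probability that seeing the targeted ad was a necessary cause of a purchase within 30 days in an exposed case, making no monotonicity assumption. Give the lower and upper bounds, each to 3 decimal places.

0.236 ≤ PN ≤ 0.613

p₁ = 0.726, p₀ = 0.555.
Under exogeneity alone the bounds on PN are max{0,(p₁−p₀)/p₁} ≤ PN ≤ min{1,(1−p₀)/p₁}.
  lower = (p₁ − p₀)/p₁ = 0.171 / 0.726 ≈ 0.2355
  upper = min{1, (1 − p₀)/p₁} = 0.445 / 0.726 ≈ 0.6129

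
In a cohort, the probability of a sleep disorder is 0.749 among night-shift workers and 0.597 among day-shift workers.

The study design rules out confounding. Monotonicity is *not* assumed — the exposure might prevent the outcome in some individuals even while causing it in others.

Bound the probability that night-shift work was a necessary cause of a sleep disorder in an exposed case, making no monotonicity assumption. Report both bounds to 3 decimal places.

Let p₁ = 0.749, p₀ = 0.597.
Under exogeneity alone the bounds on PN are max{0,(p₁−p₀)/p₁} ≤ PN ≤ min{1,(1−p₀)/p₁}.
  lower = (p₁ − p₀)/p₁ = 0.152 / 0.749 ≈ 0.2029
  upper = min{1, (1 − p₀)/p₁} = 0.403 / 0.749 ≈ 0.5381

0.203 ≤ PN ≤ 0.538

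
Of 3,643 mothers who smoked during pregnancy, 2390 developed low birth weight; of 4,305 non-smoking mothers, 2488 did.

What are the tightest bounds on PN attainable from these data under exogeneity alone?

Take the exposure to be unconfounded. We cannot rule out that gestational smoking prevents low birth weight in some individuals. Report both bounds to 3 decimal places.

0.119 ≤ PN ≤ 0.643

p₁ = P(outcome | exposed) = 2390/3643 = 0.65605
p₀ = P(outcome | unexposed) = 2488/4305 = 0.57793
Under exogeneity alone the bounds on PN are max{0,(p₁−p₀)/p₁} ≤ PN ≤ min{1,(1−p₀)/p₁}.
  lower = (p₁ − p₀)/p₁ = 0.07812 / 0.65605 ≈ 0.1191
  upper = min{1, (1 − p₀)/p₁} = 0.42207 / 0.65605 ≈ 0.6433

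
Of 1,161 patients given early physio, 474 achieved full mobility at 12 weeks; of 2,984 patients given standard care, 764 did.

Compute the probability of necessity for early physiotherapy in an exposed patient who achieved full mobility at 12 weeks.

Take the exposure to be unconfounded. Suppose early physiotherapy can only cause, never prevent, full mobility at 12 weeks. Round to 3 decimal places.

p₁ = P(outcome | exposed) = 474/1161 = 0.40827
p₀ = P(outcome | unexposed) = 764/2984 = 0.25603
Under exogeneity and monotonicity, PN = (p₁ − p₀) / p₁.
PN = (0.40827 − 0.25603) / 0.40827 = 0.15224 / 0.40827 ≈ 0.3729

PN ≈ 0.373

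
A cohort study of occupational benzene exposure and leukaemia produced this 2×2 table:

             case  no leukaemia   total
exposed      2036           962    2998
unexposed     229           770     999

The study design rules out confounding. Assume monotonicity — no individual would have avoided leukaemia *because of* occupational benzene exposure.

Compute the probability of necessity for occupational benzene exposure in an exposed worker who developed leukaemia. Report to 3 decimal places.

p₁ = P(outcome | exposed) = 2036/2998 = 0.67912
p₀ = P(outcome | unexposed) = 229/999 = 0.22923
Under exogeneity and monotonicity, PN = (p₁ − p₀) / p₁.
PN = (0.67912 − 0.22923) / 0.67912 = 0.44989 / 0.67912 ≈ 0.6625

PN ≈ 0.662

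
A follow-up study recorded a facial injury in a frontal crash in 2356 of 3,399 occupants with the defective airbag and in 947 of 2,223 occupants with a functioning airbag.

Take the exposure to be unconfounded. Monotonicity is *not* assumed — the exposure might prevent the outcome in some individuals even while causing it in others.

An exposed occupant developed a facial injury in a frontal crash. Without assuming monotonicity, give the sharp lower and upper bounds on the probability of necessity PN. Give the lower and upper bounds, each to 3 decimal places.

0.385 ≤ PN ≤ 0.828

p₁ = P(outcome | exposed) = 2356/3399 = 0.69315
p₀ = P(outcome | unexposed) = 947/2223 = 0.426
Under exogeneity alone the bounds on PN are max{0,(p₁−p₀)/p₁} ≤ PN ≤ min{1,(1−p₀)/p₁}.
  lower = (p₁ − p₀)/p₁ = 0.26714 / 0.69315 ≈ 0.3854
  upper = min{1, (1 − p₀)/p₁} = 0.574 / 0.69315 ≈ 0.8281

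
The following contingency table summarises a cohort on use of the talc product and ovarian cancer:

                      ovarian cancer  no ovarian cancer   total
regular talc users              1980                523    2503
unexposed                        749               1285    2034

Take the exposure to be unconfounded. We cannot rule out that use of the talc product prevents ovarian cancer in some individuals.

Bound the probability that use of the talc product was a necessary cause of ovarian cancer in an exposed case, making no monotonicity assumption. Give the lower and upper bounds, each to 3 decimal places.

0.534 ≤ PN ≤ 0.799

p₁ = P(outcome | exposed) = 1980/2503 = 0.79105
p₀ = P(outcome | unexposed) = 749/2034 = 0.36824
Under exogeneity alone the bounds on PN are max{0,(p₁−p₀)/p₁} ≤ PN ≤ min{1,(1−p₀)/p₁}.
  lower = (p₁ − p₀)/p₁ = 0.42281 / 0.79105 ≈ 0.5345
  upper = min{1, (1 − p₀)/p₁} = 0.63176 / 0.79105 ≈ 0.7986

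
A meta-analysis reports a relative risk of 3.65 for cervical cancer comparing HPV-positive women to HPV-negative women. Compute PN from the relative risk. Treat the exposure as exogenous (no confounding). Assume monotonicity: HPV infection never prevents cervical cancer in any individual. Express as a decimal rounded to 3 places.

PN ≈ 0.726

Under exogeneity and monotonicity, PN = (RR − 1) / RR = 1 − 1/RR.
PN = (3.65 − 1) / 3.65 = 2.65 / 3.65 ≈ 0.7260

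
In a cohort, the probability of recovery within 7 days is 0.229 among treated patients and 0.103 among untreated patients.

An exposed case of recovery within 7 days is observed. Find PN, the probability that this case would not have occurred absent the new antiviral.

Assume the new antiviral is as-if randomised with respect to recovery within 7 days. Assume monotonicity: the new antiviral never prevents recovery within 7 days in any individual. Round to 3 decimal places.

PN ≈ 0.550

Let p₁ = 0.229, p₀ = 0.103.
Under exogeneity and monotonicity, PN = (p₁ − p₀) / p₁.
PN = (0.229 − 0.103) / 0.229 = 0.126 / 0.229 ≈ 0.5502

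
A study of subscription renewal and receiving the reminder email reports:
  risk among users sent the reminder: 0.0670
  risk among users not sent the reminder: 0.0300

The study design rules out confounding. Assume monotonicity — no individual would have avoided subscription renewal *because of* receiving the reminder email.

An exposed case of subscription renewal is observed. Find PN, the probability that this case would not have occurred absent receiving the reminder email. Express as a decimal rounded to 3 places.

PN ≈ 0.552

Let p₁ = 0.067, p₀ = 0.03.
Under exogeneity and monotonicity, PN = (p₁ − p₀) / p₁.
PN = (0.067 − 0.03) / 0.067 = 0.037 / 0.067 ≈ 0.5522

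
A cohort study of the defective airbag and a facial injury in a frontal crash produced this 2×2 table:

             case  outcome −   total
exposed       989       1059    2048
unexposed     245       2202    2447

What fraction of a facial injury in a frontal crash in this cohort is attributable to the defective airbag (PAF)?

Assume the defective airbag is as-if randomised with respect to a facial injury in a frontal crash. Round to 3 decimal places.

p₁ = P(outcome | exposed) = 989/2048 = 0.48291
p₀ = P(outcome | unexposed) = 245/2447 = 0.10012
Exposure prevalence π = 2048/4495 = 0.45562; overall risk P(Y=1) = 0.27453.
Under exogeneity, PAF = [P(Y=1) − p₀]/P(Y=1).
PAF = (0.27453 − 0.10012) / 0.27453 ≈ 0.6353

PAF ≈ 0.635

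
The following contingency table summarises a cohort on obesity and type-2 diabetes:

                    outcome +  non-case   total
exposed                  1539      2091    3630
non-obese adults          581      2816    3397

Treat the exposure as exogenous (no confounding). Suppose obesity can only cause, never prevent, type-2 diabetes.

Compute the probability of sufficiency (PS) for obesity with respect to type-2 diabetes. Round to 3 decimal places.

PS ≈ 0.305

p₁ = P(outcome | exposed) = 1539/3630 = 0.42397
p₀ = P(outcome | unexposed) = 581/3397 = 0.17103
Under exogeneity and monotonicity, PS = (p₁ − p₀) / (1 − p₀).
PS = (0.42397 − 0.17103) / (1 − 0.17103) = 0.25293 / 0.82897 ≈ 0.3051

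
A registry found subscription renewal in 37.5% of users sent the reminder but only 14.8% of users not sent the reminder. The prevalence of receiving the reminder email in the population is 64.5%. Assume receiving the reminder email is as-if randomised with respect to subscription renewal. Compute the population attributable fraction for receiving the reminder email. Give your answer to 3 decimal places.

p₁ = 0.375, p₀ = 0.148.
Overall risk P(Y=1) = π·p₁ + (1−π)·p₀ = 0.645×0.375 + 0.355×0.148 = 0.29441.
Under exogeneity, PAF = [P(Y=1) − p₀] / P(Y=1).
PAF = (0.29441 − 0.148) / 0.29441 ≈ 0.4973

PAF ≈ 0.497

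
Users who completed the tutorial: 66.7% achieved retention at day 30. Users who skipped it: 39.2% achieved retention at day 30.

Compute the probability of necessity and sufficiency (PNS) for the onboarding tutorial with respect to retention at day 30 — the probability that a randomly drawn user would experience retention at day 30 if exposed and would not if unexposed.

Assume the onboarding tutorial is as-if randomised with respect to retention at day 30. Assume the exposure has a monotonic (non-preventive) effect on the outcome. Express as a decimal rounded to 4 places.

p₁ = 0.667, p₀ = 0.392.
Under exogeneity and monotonicity, PNS = p₁ − p₀.
PNS = 0.667 − 0.392 = 0.275

PNS ≈ 0.2750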